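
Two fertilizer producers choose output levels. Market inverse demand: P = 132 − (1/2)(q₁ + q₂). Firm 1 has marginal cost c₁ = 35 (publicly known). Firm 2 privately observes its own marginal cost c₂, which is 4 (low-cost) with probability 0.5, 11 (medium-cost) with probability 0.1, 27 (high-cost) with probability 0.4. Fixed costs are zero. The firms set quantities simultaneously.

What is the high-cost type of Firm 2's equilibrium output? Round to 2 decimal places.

Each type of Firm 2 best-responds to q₁; Firm 1 best-responds to the expected q₂ over Firm 2's types.
Firm 2 with cost c maximizes (132 − (1/2)(q₁+q₂) − c)·q₂, giving q₂(c) = (132 − c − (1/2)q₁).
E[c₂] = 0.5·4 + 0.1·11 + 0.4·27 = 13.9
Firm 1's FOC against E[q₂] yields q₁ = (132 − 2·35 + E[c₂])/(3/2) = (132 − 70 + 13.9)/(3/2) = 50.6.
q₂(high-cost) = (132 − 27 − (1/2)·50.6) = 79.7.

79.70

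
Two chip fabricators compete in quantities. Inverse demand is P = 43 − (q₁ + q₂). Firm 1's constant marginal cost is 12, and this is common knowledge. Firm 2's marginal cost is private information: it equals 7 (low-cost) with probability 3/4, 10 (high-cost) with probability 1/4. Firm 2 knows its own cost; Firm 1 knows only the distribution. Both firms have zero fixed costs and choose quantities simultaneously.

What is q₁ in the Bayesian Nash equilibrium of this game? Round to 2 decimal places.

8.92

Type-c best response for Firm 2: q₂(c) = (43 − c)/2 − q₁/2.
Firm 1 maximizes expected profit; its first-order condition is 43 − 2q₁ − E[q₂] − 12 = 0.
Substituting E[q₂] and solving: E[c₂] = 7.75, so q₁ = (43 − 2·12 + 7.75)/3 = 8.91667.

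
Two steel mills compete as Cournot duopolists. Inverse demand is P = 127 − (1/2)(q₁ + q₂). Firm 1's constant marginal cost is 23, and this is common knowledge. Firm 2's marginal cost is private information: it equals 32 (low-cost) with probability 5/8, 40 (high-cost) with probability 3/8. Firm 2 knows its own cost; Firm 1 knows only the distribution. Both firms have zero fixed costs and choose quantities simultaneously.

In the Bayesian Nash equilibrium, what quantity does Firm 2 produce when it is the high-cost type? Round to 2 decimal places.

48.33

Type-c best response for Firm 2: q₂(c) = (127 − c) − q₁/2.
Firm 1 maximizes expected profit; its first-order condition is 127 − q₁ − (1/2)E[q₂] − 23 = 0.
Substituting E[q₂] and solving: E[c₂] = 35, so q₁ = (127 − 2·23 + 35)/(3/2) = 77.3333.
q₂(high-cost) = (127 − 40 − (1/2)·77.3333) = 48.3333.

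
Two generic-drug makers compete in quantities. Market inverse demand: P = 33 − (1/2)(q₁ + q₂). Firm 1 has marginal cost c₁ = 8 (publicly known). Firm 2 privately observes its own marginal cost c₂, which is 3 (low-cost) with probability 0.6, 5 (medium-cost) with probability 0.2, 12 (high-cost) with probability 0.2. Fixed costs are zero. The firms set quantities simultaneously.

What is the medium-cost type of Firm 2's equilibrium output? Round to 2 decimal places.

20.60

Type-c best response for Firm 2: q₂(c) = (33 − c) − q₁/2.
Firm 1 maximizes expected profit; its first-order condition is 33 − q₁ − (1/2)E[q₂] − 8 = 0.
Substituting E[q₂] and solving: E[c₂] = 5.2, so q₁ = (33 − 2·8 + 5.2)/(3/2) = 14.8.
q₂(medium-cost) = (33 − 5 − (1/2)·14.8) = 20.6.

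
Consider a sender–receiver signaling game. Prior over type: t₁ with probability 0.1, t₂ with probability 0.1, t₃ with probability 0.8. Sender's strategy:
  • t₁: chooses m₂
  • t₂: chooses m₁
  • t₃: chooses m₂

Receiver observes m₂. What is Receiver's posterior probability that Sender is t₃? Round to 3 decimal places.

P(m₂) = 0.1·1 + 0.1·0 + 0.8·1 = 0.9
P(t₃ | m₂) = (0.8·1) / 0.9 = 0.8 / 0.9 = 0.888889

0.889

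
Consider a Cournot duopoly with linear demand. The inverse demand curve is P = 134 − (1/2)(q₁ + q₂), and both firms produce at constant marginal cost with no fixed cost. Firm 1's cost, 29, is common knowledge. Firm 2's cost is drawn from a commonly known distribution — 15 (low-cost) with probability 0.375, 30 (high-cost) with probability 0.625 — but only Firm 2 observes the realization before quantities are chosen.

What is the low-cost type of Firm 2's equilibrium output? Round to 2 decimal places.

Type-c best response for Firm 2: q₂(c) = (134 − c) − q₁/2.
Firm 1 maximizes expected profit; its first-order condition is 134 − q₁ − (1/2)E[q₂] − 29 = 0.
Substituting E[q₂] and solving: E[c₂] = 24.375, so q₁ = (134 − 2·29 + 24.375)/(3/2) = 66.9167.
q₂(low-cost) = (134 − 15 − (1/2)·66.9167) = 85.5417.

85.54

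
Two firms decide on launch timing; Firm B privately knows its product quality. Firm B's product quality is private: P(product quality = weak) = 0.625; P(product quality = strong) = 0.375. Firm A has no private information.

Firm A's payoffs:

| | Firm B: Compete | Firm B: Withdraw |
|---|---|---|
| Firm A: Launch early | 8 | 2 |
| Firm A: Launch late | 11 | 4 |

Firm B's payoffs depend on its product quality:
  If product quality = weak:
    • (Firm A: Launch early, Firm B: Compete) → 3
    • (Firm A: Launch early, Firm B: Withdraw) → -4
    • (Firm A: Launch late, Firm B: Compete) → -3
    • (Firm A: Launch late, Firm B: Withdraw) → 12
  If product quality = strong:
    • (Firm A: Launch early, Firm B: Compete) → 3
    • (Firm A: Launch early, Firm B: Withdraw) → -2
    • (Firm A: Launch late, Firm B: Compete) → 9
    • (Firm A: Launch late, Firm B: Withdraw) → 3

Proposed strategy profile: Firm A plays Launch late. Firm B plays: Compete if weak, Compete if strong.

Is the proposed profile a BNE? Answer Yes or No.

Firm A plays Launch late: E[Launch late] = 0.625·(11) + 0.375·(11) = 11; E[Launch early] = 8. Best-responding. ✓
Firm B (product quality weak), facing Launch late: Compete gives -3, Withdraw gives 12. Proposed Compete is not best — profitable deviation exists. ✗
Firm B (product quality strong), facing Launch late: Compete gives 9, Withdraw gives 3. Proposed Compete is best. ✓

No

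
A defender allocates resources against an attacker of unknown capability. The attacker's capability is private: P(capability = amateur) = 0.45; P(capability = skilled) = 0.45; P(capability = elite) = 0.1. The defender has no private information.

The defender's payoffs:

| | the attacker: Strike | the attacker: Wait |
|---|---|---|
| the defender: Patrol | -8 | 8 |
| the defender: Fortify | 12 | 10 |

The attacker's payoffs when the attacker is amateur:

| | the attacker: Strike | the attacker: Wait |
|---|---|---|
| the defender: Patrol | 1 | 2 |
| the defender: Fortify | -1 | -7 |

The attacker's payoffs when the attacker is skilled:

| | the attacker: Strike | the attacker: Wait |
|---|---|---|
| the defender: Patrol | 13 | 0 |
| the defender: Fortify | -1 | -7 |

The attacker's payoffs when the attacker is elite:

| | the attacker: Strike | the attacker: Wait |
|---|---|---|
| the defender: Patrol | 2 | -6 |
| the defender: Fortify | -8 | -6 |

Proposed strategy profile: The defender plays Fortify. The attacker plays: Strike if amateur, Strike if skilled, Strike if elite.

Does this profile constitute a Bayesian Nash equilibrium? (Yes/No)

The defender plays Fortify: E[Fortify] = 0.45·(12) + 0.45·(12) + 0.1·(12) = 12; E[Patrol] = -8. Best-responding. ✓
The attacker (capability amateur), facing Fortify: Strike gives -1, Wait gives -7. Proposed Strike is best. ✓
The attacker (capability skilled), facing Fortify: Strike gives -1, Wait gives -7. Proposed Strike is best. ✓
The attacker (capability elite), facing Fortify: Strike gives -8, Wait gives -6. Proposed Strike is not best — profitable deviation exists. ✗

No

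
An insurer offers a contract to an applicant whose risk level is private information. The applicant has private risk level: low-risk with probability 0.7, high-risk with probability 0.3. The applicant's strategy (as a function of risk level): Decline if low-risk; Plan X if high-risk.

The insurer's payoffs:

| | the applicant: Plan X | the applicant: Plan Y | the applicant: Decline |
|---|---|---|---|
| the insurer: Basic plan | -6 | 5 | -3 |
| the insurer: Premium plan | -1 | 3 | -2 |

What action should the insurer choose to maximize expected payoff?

E[Basic plan] = 0.7·(-3) + 0.3·(-6) = -3.9
E[Premium plan] = 0.7·(-2) + 0.3·(-1) = -1.7
Best response: Premium plan (-1.7 is the largest).

Premium plan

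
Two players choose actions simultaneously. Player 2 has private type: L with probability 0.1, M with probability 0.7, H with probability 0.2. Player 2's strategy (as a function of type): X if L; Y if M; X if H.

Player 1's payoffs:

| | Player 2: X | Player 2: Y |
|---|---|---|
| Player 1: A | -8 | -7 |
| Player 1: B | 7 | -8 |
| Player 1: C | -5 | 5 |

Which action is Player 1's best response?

E[A] = 0.1·(-8) + 0.7·(-7) + 0.2·(-8) = -7.3
E[B] = 0.1·(7) + 0.7·(-8) + 0.2·(7) = -3.5
E[C] = 0.1·(-5) + 0.7·(5) + 0.2·(-5) = 2
Best response: C (2 is the largest).

C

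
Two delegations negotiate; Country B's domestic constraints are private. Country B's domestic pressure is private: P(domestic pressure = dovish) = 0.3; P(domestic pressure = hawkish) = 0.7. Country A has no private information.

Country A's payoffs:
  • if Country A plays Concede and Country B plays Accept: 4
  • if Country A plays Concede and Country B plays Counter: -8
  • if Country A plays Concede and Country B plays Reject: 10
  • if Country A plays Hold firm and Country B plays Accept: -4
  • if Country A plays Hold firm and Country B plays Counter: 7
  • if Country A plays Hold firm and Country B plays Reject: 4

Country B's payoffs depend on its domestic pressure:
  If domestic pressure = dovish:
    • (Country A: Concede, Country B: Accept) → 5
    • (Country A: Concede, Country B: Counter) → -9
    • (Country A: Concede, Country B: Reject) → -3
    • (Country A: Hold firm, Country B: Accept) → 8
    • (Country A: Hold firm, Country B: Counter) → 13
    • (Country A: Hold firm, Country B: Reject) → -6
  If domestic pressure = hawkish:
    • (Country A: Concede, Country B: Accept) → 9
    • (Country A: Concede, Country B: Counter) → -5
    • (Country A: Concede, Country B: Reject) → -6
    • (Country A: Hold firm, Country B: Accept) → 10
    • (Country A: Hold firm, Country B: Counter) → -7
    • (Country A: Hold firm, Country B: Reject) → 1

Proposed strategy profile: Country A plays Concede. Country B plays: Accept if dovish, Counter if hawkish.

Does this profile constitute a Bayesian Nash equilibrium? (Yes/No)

Country A plays Concede: E[Concede] = 0.3·(4) + 0.7·(-8) = -4.4; E[Hold firm] = 3.7. Not best-responding. ✗
Country B (domestic pressure dovish), facing Concede: Accept gives 5, Counter gives -9, Reject gives -3. Proposed Accept is best. ✓
Country B (domestic pressure hawkish), facing Concede: Accept gives 9, Counter gives -5, Reject gives -6. Proposed Counter is not best — profitable deviation exists. ✗

No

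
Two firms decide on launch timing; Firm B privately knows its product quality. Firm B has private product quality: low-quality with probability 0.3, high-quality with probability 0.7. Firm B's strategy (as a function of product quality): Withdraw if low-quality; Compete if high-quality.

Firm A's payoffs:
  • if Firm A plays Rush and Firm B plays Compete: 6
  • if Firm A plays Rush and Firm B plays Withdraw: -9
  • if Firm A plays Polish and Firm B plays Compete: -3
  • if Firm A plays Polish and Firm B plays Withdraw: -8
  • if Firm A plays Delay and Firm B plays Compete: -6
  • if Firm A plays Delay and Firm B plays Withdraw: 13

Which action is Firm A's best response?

E[Rush] = 0.3·(-9) + 0.7·(6) = 1.5
E[Polish] = 0.3·(-8) + 0.7·(-3) = -4.5
E[Delay] = 0.3·(13) + 0.7·(-6) = -0.3
Best response: Rush (1.5 is the largest).

Rush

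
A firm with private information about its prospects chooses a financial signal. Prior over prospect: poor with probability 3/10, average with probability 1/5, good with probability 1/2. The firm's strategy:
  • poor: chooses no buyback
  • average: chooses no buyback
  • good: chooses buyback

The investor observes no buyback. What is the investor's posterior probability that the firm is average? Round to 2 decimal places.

P(no buyback) = (3/10)·1 + (1/5)·1 + (1/2)·0 = 1/2
P(average | no buyback) = ((1/5)·1) / (1/2) = (1/5) / (1/2) = 2/5

0.40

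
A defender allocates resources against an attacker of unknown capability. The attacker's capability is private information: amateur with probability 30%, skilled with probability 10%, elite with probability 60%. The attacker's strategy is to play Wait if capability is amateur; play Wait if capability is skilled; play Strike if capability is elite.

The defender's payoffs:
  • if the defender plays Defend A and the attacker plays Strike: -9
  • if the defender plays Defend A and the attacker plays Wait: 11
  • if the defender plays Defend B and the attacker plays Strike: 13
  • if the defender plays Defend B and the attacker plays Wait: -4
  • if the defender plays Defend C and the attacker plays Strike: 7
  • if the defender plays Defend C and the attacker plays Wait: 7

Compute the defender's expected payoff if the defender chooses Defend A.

-1

E[Defend A] = 0.3·11 + 0.1·11 + 0.6·(-9) = 3.3 + 1.1 + (-5.4) = -1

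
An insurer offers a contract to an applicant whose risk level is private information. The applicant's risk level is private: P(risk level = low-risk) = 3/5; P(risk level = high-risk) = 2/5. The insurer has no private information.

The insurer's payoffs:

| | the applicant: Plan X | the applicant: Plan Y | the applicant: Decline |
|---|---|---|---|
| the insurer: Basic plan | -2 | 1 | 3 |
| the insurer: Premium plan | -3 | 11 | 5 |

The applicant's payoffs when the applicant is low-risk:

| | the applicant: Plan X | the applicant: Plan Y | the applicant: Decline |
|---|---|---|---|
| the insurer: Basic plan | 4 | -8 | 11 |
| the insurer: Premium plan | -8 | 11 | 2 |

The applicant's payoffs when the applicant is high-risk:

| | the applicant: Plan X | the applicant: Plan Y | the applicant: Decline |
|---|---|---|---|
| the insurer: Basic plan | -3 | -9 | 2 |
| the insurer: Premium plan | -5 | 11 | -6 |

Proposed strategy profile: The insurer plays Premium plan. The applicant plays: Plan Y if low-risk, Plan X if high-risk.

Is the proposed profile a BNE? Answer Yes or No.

No

The insurer plays Premium plan: E[Premium plan] = 3/5·(11) + 2/5·(-3) = 27/5; E[Basic plan] = -1/5. Best-responding. ✓
The applicant (risk level low-risk), facing Premium plan: Plan X gives -8, Plan Y gives 11, Decline gives 2. Proposed Plan Y is best. ✓
The applicant (risk level high-risk), facing Premium plan: Plan X gives -5, Plan Y gives 11, Decline gives -6. Proposed Plan X is not best — profitable deviation exists. ✗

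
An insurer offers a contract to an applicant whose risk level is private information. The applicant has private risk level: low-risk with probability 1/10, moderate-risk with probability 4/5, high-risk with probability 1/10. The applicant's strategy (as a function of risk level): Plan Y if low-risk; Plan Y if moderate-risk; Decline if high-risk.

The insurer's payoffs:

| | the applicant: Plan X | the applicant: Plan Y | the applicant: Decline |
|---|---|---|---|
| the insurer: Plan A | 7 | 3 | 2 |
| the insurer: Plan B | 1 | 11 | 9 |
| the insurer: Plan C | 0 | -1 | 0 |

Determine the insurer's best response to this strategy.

Plan B

Compute the insurer's expected payoff for each action, taking the expectation over the applicant's type.
E[Plan A] = 1/10·(3) + 4/5·(3) + 1/10·(2) = 29/10
E[Plan B] = 1/10·(11) + 4/5·(11) + 1/10·(9) = 54/5
E[Plan C] = 1/10·(-1) + 4/5·(-1) + 1/10·(0) = -9/10
Best response: Plan B (54/5 is the largest).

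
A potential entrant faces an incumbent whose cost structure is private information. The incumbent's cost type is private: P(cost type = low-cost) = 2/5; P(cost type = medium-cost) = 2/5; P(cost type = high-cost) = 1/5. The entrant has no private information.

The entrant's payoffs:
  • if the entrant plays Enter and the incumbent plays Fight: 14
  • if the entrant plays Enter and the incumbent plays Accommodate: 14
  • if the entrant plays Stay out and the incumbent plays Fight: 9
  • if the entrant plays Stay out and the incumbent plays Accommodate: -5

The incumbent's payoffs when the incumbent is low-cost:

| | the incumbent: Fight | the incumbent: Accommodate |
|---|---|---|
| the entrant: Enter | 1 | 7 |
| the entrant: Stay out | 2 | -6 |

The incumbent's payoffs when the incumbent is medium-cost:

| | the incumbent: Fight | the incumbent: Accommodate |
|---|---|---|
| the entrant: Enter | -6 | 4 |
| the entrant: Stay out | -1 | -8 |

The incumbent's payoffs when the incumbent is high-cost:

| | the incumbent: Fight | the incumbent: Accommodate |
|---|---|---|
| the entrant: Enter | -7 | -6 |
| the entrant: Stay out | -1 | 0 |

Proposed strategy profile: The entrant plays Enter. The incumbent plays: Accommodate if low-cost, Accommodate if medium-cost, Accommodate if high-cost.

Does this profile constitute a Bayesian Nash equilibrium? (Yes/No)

The entrant plays Enter: E[Enter] = 2/5·(14) + 2/5·(14) + 1/5·(14) = 14; E[Stay out] = -5. Best-responding. ✓
The incumbent (cost type low-cost), facing Enter: Fight gives 1, Accommodate gives 7. Proposed Accommodate is best. ✓
The incumbent (cost type medium-cost), facing Enter: Fight gives -6, Accommodate gives 4. Proposed Accommodate is best. ✓
The incumbent (cost type high-cost), facing Enter: Fight gives -7, Accommodate gives -6. Proposed Accommodate is best. ✓

Yes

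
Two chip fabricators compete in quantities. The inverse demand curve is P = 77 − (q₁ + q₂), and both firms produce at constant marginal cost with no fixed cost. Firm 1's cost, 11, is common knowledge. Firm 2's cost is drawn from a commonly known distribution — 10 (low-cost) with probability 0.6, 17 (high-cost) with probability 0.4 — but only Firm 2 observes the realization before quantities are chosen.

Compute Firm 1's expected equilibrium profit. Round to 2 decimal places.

Firm 2 with cost c maximizes (77 − (q₁+q₂) − c)·q₂, giving q₂(c) = (77 − c − q₁)/2.
E[c₂] = 0.6·10 + 0.4·17 = 12.8
Firm 1's FOC against E[q₂] yields q₁ = (77 − 2·11 + E[c₂])/3 = (77 − 22 + 12.8)/3 = 22.6.
E[P] = 77 − (q₁ + E[q₂]) = 33.6; Firm 1's expected profit = (E[P] − 11)·q₁ = (33.6 − 11)·22.6 = 510.76.

510.76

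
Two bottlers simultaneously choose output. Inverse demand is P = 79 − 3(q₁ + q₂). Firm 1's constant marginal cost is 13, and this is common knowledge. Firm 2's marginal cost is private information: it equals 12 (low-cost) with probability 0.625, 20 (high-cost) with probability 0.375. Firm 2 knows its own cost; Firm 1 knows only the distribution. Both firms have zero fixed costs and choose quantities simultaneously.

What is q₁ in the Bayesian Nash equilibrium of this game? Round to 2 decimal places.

7.56

Firm 2 with cost c maximizes (79 − 3(q₁+q₂) − c)·q₂, giving q₂(c) = (79 − c − 3q₁)/6.
E[c₂] = 0.625·12 + 0.375·20 = 15
Firm 1's FOC against E[q₂] yields q₁ = (79 − 2·13 + E[c₂])/9 = (79 − 26 + 15)/9 = 7.55556.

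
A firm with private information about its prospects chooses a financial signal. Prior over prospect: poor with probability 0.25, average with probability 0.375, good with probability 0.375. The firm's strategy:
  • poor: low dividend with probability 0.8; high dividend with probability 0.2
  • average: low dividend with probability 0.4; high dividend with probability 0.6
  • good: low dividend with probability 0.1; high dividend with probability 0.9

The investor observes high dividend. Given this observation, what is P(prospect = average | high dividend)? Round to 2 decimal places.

P(high dividend) = 0.25·0.2 + 0.375·0.6 + 0.375·0.9 = 0.6125
P(average | high dividend) = (0.375·0.6) / 0.6125 = 0.225 / 0.6125 = 0.367347

0.37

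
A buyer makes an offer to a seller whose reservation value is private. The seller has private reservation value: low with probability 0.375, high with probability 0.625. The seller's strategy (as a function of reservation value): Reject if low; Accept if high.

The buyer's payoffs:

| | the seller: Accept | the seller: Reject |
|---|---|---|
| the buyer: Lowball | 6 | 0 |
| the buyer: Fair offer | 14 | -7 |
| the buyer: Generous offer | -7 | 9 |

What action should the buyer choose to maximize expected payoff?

Fair offer

E[Lowball] = 0.375·(0) + 0.625·(6) = 3.75
E[Fair offer] = 0.375·(-7) + 0.625·(14) = 6.125
E[Generous offer] = 0.375·(9) + 0.625·(-7) = -1
Best response: Fair offer (6.125 is the largest).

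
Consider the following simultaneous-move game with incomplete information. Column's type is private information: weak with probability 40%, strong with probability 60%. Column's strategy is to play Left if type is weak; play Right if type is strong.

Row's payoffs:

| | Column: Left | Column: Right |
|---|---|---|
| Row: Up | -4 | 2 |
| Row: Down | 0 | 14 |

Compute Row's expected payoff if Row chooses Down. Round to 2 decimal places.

8.40

E[Down] = 0.4·0 + 0.6·14 = 0 + 8.4 = 8.4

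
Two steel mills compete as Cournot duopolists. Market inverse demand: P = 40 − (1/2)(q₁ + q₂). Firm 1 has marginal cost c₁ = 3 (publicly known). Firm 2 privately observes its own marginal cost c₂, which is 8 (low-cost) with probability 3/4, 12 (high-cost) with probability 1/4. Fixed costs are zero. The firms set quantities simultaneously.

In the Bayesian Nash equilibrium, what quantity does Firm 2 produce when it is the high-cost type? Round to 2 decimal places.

Type-c best response for Firm 2: q₂(c) = (40 − c) − q₁/2.
Firm 1 maximizes expected profit; its first-order condition is 40 − q₁ − (1/2)E[q₂] − 3 = 0.
Substituting E[q₂] and solving: E[c₂] = 9, so q₁ = (40 − 2·3 + 9)/(3/2) = 28.6667.
q₂(high-cost) = (40 − 12 − (1/2)·28.6667) = 13.6667.

13.67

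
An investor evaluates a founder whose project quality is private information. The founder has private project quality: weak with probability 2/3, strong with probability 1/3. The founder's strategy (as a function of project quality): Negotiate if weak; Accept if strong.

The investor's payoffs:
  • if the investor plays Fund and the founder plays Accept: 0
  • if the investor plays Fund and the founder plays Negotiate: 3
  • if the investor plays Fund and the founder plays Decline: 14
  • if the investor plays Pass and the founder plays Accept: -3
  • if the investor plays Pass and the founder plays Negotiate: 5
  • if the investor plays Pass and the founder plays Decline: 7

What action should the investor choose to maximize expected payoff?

Compute the investor's expected payoff for each action, taking the expectation over the founder's type.
E[Fund] = 2/3·(3) + 1/3·(0) = 2
E[Pass] = 2/3·(5) + 1/3·(-3) = 7/3
Best response: Pass (7/3 is the largest).

Pass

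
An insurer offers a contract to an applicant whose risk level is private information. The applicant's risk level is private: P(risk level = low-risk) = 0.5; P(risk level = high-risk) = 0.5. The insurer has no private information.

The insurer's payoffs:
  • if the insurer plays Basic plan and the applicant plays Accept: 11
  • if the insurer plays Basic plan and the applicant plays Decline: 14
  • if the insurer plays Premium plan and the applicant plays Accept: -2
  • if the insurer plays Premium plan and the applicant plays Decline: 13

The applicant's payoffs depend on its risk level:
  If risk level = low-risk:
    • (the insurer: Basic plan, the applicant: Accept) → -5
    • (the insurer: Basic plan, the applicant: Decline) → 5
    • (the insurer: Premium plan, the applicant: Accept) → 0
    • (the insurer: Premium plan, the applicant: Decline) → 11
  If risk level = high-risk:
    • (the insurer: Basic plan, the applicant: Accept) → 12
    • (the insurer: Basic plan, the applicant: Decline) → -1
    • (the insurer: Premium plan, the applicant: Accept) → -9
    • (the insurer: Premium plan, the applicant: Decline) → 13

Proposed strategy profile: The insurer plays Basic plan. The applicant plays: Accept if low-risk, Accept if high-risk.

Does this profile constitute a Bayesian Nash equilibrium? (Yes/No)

No

The insurer plays Basic plan: E[Basic plan] = 0.5·(11) + 0.5·(11) = 11; E[Premium plan] = -2. Best-responding. ✓
The applicant (risk level low-risk), facing Basic plan: Accept gives -5, Decline gives 5. Proposed Accept is not best — profitable deviation exists. ✗
The applicant (risk level high-risk), facing Basic plan: Accept gives 12, Decline gives -1. Proposed Accept is best. ✓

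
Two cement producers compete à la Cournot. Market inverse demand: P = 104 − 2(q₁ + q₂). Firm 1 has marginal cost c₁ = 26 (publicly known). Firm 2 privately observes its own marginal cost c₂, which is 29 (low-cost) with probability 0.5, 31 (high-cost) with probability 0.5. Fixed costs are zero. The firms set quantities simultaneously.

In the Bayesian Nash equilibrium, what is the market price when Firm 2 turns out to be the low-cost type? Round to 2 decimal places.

52.83

Type-c best response for Firm 2: q₂(c) = (104 − c)/4 − q₁/2.
Firm 1 maximizes expected profit; its first-order condition is 104 − 4q₁ − 2E[q₂] − 26 = 0.
Substituting E[q₂] and solving: E[c₂] = 30, so q₁ = (104 − 2·26 + 30)/6 = 13.6667.
q₂(low-cost) = 11.9167, so P = 104 − 2·(13.6667 + 11.9167) = 52.8333.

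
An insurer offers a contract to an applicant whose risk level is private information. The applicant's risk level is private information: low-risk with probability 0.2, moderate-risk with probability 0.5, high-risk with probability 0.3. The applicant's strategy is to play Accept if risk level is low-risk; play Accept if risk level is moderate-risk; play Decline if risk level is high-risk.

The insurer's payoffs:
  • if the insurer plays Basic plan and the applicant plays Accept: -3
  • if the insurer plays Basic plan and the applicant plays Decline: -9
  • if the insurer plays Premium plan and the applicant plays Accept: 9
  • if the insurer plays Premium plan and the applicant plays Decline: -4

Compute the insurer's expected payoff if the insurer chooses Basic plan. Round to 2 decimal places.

E[Basic plan] = 0.2·(-3) + 0.5·(-3) + 0.3·(-9) = (-0.6) + (-1.5) + (-2.7) = -4.8

-4.80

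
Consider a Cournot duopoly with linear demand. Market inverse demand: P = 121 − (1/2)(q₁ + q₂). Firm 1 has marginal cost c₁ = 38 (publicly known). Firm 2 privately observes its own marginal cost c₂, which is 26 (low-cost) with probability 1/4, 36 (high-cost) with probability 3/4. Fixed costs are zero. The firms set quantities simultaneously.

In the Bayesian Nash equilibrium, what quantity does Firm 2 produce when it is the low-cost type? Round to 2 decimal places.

Firm 2 with cost c maximizes (121 − (1/2)(q₁+q₂) − c)·q₂, giving q₂(c) = (121 − c − (1/2)q₁).
E[c₂] = 1/4·26 + 3/4·36 = 33.5
Firm 1's FOC against E[q₂] yields q₁ = (121 − 2·38 + E[c₂])/(3/2) = (121 − 76 + 33.5)/(3/2) = 52.3333.
q₂(low-cost) = (121 − 26 − (1/2)·52.3333) = 68.8333.

68.83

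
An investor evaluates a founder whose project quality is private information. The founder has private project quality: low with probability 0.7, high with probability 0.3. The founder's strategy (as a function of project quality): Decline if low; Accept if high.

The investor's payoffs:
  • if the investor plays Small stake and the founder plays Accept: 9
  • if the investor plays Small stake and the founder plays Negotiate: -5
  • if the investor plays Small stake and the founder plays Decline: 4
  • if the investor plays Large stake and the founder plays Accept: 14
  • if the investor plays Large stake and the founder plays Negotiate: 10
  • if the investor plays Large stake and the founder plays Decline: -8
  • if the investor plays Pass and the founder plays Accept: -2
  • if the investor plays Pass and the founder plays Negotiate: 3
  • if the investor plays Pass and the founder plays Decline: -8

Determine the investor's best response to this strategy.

Small stake

E[Small stake] = 0.7·(4) + 0.3·(9) = 5.5
E[Large stake] = 0.7·(-8) + 0.3·(14) = -1.4
E[Pass] = 0.7·(-8) + 0.3·(-2) = -6.2
Best response: Small stake (5.5 is the largest).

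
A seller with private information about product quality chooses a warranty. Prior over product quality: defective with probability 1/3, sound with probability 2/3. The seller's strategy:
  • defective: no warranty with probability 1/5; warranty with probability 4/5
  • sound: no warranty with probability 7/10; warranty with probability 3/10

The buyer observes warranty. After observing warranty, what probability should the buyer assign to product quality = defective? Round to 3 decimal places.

P(warranty) = (1/3)·(4/5) + (2/3)·(3/10) = 7/15
P(defective | warranty) = ((1/3)·(4/5)) / (7/15) = (4/15) / (7/15) = 4/7

0.571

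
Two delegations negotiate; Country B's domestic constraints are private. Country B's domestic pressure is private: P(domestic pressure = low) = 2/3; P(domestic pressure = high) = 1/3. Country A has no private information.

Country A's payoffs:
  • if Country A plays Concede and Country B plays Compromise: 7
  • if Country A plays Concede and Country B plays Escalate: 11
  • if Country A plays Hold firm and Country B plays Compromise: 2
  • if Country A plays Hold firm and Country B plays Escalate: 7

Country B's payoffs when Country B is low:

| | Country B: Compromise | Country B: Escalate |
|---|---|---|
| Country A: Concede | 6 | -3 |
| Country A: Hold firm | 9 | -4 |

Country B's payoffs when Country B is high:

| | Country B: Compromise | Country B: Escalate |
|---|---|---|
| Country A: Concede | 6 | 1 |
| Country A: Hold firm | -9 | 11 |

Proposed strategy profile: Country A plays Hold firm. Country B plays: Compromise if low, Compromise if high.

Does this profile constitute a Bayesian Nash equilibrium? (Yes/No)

A profile is a BNE iff every type of every player is best-responding given beliefs about the other side.
Country A plays Hold firm: E[Hold firm] = 2/3·(2) + 1/3·(2) = 2; E[Concede] = 7. Not best-responding. ✗
Country B (domestic pressure low), facing Hold firm: Compromise gives 9, Escalate gives -4. Proposed Compromise is best. ✓
Country B (domestic pressure high), facing Hold firm: Compromise gives -9, Escalate gives 11. Proposed Compromise is not best — profitable deviation exists. ✗

No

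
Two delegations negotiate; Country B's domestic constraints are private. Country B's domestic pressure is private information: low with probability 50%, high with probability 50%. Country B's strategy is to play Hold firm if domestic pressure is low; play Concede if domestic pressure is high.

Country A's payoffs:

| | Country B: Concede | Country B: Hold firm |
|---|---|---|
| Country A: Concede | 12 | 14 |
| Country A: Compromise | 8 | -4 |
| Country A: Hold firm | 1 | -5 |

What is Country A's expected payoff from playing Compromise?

2

E[Compromise] = 0.5·(-4) + 0.5·8 = (-2) + 4 = 2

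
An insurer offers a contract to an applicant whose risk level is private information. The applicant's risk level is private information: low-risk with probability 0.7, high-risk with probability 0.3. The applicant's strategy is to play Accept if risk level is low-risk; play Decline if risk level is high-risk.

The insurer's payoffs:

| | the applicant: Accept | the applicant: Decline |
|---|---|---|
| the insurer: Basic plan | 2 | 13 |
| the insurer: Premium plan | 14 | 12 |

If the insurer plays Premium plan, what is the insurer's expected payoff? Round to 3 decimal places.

13.400

E[Premium plan] = 0.7·14 + 0.3·12 = 9.8 + 3.6 = 13.4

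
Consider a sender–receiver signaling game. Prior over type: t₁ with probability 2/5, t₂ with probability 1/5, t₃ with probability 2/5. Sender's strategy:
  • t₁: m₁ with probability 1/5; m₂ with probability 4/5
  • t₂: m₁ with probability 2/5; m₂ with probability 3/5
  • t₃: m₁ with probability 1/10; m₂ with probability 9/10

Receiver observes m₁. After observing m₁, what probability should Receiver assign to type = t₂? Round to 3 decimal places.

P(m₁) = (2/5)·(1/5) + (1/5)·(2/5) + (2/5)·(1/10) = 1/5
P(t₂ | m₁) = ((1/5)·(2/5)) / (1/5) = (2/25) / (1/5) = 2/5

0.400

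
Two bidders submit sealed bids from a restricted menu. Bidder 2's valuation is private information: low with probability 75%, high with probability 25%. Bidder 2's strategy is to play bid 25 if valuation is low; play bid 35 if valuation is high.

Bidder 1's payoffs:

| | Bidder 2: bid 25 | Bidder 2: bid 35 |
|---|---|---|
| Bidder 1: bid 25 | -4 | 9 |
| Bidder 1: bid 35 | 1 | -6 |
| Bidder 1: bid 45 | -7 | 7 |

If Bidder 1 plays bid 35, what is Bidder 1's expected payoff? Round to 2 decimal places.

-0.75

E[bid 35] = 0.75·1 + 0.25·(-6) = 0.75 + (-1.5) = -0.75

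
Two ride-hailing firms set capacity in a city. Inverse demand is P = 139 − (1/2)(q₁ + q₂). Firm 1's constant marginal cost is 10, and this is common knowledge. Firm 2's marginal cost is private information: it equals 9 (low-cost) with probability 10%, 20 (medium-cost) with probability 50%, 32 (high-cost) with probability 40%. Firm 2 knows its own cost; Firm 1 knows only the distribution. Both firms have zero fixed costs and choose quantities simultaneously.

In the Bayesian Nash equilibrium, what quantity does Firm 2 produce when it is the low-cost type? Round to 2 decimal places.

Firm 2 with cost c maximizes (139 − (1/2)(q₁+q₂) − c)·q₂, giving q₂(c) = (139 − c − (1/2)q₁).
E[c₂] = 0.1·9 + 0.5·20 + 0.4·32 = 23.7
Firm 1's FOC against E[q₂] yields q₁ = (139 − 2·10 + E[c₂])/(3/2) = (139 − 20 + 23.7)/(3/2) = 95.1333.
q₂(low-cost) = (139 − 9 − (1/2)·95.1333) = 82.4333.

82.43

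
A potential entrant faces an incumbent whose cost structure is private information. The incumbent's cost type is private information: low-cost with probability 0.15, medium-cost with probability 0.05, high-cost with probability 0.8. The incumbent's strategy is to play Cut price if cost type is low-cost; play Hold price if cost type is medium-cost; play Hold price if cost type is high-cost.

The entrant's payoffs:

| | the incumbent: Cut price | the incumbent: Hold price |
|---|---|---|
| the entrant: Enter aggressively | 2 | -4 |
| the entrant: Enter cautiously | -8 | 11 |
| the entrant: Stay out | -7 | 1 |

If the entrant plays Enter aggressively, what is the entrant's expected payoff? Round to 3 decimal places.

-3.100

E[Enter aggressively] = 0.15·2 + 0.05·(-4) + 0.8·(-4) = 0.3 + (-0.2) + (-3.2) = -3.1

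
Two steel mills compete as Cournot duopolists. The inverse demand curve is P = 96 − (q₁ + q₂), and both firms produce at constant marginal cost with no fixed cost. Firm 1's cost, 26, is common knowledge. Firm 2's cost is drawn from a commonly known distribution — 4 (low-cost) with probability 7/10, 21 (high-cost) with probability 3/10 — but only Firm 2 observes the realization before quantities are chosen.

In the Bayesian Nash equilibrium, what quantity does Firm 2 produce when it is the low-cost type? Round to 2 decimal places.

37.15

Type-c best response for Firm 2: q₂(c) = (96 − c)/2 − q₁/2.
Firm 1 maximizes expected profit; its first-order condition is 96 − 2q₁ − E[q₂] − 26 = 0.
Substituting E[q₂] and solving: E[c₂] = 9.1, so q₁ = (96 − 2·26 + 9.1)/3 = 17.7.
q₂(low-cost) = (96 − 4 − 17.7)/2 = 37.15.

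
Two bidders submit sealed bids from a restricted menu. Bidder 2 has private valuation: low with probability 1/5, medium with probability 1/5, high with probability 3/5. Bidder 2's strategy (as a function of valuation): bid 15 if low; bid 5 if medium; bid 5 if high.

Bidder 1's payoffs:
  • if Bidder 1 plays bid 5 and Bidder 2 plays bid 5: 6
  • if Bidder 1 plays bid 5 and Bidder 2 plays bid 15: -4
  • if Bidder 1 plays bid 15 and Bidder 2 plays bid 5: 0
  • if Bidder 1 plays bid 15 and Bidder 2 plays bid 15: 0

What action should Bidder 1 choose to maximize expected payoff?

E[bid 5] = 1/5·(-4) + 1/5·(6) + 3/5·(6) = 4
E[bid 15] = 1/5·(0) + 1/5·(0) + 3/5·(0) = 0
Best response: bid 5 (4 is the largest).

bid 5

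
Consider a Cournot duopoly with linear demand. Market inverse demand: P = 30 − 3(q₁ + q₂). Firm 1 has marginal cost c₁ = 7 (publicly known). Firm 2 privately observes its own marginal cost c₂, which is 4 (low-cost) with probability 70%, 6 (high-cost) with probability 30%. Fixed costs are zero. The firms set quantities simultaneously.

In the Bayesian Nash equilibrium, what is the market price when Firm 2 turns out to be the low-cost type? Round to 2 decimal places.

13.57

Firm 2 with cost c maximizes (30 − 3(q₁+q₂) − c)·q₂, giving q₂(c) = (30 − c − 3q₁)/6.
E[c₂] = 0.7·4 + 0.3·6 = 4.6
Firm 1's FOC against E[q₂] yields q₁ = (30 − 2·7 + E[c₂])/9 = (30 − 14 + 4.6)/9 = 2.28889.
q₂(low-cost) = 3.18889, so P = 30 − 3·(2.28889 + 3.18889) = 13.5667.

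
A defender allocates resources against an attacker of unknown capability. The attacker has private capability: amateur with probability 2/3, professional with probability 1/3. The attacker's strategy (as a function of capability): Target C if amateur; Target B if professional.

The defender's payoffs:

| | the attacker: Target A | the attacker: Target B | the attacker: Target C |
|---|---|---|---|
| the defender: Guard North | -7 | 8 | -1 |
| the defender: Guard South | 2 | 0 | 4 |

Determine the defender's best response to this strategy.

E[Guard North] = 2/3·(-1) + 1/3·(8) = 2
E[Guard South] = 2/3·(4) + 1/3·(0) = 8/3
Best response: Guard South (8/3 is the largest).

Guard South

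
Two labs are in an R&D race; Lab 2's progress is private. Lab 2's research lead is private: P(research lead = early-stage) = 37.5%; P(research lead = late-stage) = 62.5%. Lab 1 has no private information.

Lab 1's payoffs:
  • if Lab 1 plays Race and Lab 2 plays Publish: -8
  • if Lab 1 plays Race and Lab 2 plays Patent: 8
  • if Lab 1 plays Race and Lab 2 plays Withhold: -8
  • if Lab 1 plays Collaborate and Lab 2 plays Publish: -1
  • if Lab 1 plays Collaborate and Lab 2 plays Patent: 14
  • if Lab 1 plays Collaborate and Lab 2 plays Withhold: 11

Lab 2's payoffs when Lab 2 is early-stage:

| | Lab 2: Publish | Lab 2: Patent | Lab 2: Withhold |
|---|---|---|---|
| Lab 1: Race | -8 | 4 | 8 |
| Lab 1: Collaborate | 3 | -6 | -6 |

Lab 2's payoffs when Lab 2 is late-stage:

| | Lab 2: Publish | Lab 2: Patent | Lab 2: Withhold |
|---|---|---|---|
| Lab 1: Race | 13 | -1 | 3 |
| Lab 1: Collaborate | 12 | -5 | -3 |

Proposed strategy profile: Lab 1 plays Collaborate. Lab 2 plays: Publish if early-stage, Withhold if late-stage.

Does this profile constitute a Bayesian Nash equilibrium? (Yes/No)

No

A profile is a BNE iff every type of every player is best-responding given beliefs about the other side.
Lab 1 plays Collaborate: E[Collaborate] = 0.375·(-1) + 0.625·(11) = 6.5; E[Race] = -8. Best-responding. ✓
Lab 2 (research lead early-stage), facing Collaborate: Publish gives 3, Patent gives -6, Withhold gives -6. Proposed Publish is best. ✓
Lab 2 (research lead late-stage), facing Collaborate: Publish gives 12, Patent gives -5, Withhold gives -3. Proposed Withhold is not best — profitable deviation exists. ✗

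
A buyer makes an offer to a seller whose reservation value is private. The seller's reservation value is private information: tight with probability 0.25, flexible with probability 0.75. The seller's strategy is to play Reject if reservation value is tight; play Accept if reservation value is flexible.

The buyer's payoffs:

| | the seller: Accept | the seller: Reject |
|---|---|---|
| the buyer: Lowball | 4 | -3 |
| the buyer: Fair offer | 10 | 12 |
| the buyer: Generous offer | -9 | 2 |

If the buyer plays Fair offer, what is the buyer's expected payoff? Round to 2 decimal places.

10.50

E[Fair offer] = 0.25·12 + 0.75·10 = 3 + 7.5 = 10.5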